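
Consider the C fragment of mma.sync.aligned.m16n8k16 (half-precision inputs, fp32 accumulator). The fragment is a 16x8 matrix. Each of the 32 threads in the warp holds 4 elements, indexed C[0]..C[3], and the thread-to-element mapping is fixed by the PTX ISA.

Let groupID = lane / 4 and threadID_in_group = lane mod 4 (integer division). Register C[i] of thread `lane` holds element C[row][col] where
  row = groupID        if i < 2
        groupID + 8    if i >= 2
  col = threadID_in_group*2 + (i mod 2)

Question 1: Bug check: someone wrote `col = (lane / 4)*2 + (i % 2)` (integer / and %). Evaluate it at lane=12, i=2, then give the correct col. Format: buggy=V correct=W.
buggy=6 correct=0

`(lane / 4)*2 + (i % 2)`[12,2]⇒6
lane 12⇒12/4=3, 12 mod 4=0
i=2  r:3+8⇒11  c:2·0+0⇒0
col: 6 vs 0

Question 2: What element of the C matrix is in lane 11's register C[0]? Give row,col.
11: g=2,t=3
[0] (2+0,3*2+0) = (2,6)

2,6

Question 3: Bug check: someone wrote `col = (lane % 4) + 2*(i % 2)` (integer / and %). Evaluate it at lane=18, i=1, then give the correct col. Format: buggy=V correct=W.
`(lane % 4) + 2*(i % 2)`[18,1]->4
lane 18: g=4 (18/4), t=2 (18%4)
i=1: r=4+0=4, c=2*2+1=5
col: 4 vs 5

buggy=4 correct=5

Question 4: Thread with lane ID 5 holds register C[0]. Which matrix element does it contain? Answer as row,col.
1,2

lane 5: grp=1 (5/4), tig=1 (5%4)
i=0: r=1+0=1, c=1*2+0=2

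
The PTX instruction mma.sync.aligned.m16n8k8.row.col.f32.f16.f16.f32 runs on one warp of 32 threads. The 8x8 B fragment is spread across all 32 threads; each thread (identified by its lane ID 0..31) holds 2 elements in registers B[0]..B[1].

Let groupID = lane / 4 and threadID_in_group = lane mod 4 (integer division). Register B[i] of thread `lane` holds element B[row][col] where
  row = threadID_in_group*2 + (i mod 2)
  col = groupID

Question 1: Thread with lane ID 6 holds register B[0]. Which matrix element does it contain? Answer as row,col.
4,1

L=6->gid=6>>2=1, tid=6&3=2
[0]->row 2·2+0=4  col gid=1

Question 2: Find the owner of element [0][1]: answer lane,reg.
4,0

c:1=>grp=1  r:0=>tig=0,lo=0
L=1*4+0=4  i=0=0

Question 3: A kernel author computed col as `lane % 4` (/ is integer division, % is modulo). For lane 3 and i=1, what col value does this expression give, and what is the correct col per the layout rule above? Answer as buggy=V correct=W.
`lane % 4`[3,1]⇒3
lane 3⇒3/4=0, 3 mod 4=3
i=1  r:2·3+1⇒7  c:0
col: 3 vs 0

buggy=3 correct=0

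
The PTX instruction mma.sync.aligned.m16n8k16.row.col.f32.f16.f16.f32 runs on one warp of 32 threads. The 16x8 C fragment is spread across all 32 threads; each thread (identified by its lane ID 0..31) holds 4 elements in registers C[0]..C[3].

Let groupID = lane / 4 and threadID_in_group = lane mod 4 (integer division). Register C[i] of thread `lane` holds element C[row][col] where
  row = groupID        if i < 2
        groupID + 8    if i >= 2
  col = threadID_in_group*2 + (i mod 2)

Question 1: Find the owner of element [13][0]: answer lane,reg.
20,2

r:13=>grp=5,rB=1  c:0=>tig=0,lo=0
L=5*4+0=20  i=1*2+0=2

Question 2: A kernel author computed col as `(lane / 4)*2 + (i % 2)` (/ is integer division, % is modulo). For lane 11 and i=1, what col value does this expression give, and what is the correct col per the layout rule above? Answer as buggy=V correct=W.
`(lane / 4)*2 + (i % 2)`[11,1]⇒5
lane 11: gr=2 (11/4), th=3 (11%4)
i=1: r=2+0=2, c=3*2+1=7
col: 5 vs 7

buggy=5 correct=7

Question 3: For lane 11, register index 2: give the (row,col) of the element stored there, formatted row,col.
10,6

11: G=2,T=3
[2] (2+8,3*2+0) = (10,6)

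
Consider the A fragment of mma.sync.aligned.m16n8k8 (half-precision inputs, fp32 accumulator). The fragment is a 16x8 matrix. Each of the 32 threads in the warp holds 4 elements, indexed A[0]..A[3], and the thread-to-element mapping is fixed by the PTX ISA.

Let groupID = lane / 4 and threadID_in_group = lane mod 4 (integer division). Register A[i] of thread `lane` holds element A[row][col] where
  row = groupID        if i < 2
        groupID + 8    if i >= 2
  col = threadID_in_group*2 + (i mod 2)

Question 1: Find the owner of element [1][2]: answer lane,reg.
5,0

r:1=>grp=1,rB=0  c:2=>tig=1,lo=0
L=1*4+1=5  i=0*2+0=0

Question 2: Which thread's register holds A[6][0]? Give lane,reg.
r: 6->gid=6,r8=0  c: 0->tid=0,i&1=0
L=6*4+0=24  i=0*2+0=0

24,0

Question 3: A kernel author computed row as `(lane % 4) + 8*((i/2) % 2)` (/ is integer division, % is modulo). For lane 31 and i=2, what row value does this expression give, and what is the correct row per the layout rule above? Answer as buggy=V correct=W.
buggy=11 correct=15

`(lane % 4) + 8*((i/2) % 2)`[31,2]=>11
31: grp=7,tig=3
[2] (7+8,3*2+0) = (15,6)
row: 11 vs 15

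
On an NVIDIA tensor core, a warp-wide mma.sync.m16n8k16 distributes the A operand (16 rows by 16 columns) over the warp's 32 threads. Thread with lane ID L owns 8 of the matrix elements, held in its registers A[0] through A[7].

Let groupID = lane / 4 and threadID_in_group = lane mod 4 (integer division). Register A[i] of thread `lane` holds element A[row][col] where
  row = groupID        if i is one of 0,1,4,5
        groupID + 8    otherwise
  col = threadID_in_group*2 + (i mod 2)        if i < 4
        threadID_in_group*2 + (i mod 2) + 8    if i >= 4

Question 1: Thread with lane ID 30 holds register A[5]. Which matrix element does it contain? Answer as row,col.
7,13

lane 30: g=7 (30/4), t=2 (30%4)
i=5: r=7+0=7, c=2*2+1+8=13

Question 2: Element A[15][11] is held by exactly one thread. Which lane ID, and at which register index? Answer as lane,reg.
29,7

r=15->g=7,rb=1  c=11->cb=1,t=1,b0=1
L=7*4+1=29  i=1*4+1*2+1=7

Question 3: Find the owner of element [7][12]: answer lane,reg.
30,4

r=7→G=7,rhi=0  c=12→chi=1,T=2,p=0
L=7*4+2=30  i=1*4+0*2+0=4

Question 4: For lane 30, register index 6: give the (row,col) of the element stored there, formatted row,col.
30: grp=7,tig=2
[6] (7+8,2*2+0+8) = (15,12)

15,12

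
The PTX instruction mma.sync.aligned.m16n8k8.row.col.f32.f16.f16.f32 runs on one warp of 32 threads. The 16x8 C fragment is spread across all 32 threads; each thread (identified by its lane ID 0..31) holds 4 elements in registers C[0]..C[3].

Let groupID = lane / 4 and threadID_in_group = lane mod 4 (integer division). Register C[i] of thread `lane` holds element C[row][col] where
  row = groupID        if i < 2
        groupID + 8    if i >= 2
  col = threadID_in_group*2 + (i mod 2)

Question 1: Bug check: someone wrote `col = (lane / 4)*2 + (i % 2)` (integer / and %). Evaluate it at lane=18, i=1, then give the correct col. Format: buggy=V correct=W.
buggy=9 correct=5

`(lane / 4)*2 + (i % 2)`[18,1]->9
L=18->g=18>>2=4, t=18&3=2
[1]->row 4+0=4  col 2·2+1=5
col: 9 vs 5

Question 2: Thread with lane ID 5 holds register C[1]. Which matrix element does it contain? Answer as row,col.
1,3

lane 5: gr=1 (5/4), th=1 (5%4)
i=1: r=1+0=1, c=1*2+1=3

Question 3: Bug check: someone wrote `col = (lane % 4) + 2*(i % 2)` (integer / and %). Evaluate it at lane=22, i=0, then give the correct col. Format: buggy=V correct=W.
buggy=2 correct=4

`(lane % 4) + 2*(i % 2)`[22,0]->2
22: gid=5,tid=2
[0] (5+0,2*2+0) = (5,4)
col: 2 vs 4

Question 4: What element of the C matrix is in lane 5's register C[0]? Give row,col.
lane 5->5/4=1, 5 mod 4=1
i=0  r:1+0->1  c:2·1+0->2

1,2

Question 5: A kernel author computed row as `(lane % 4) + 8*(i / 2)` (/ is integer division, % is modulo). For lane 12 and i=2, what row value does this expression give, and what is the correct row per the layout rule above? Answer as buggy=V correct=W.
`(lane % 4) + 8*(i / 2)`[12,2]->8
L=12->gid=12>>2=3, tid=12&3=0
[2]->row 3+8=11  col 0·2+0=0
row: 8 vs 11

buggy=8 correct=11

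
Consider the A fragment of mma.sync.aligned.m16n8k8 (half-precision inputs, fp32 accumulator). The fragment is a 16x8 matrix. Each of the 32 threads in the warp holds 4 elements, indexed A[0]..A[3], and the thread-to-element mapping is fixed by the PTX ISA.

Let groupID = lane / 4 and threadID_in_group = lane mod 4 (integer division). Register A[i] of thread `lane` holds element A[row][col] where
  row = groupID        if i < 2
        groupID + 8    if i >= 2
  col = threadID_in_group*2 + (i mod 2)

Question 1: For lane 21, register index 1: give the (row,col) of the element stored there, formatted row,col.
5,3

L=21->g=21>>2=5, t=21&3=1
[1]->row 5+0=5  col 1·2+1=3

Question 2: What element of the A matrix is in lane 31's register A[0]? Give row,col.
31: gr=7,th=3
[0] (7+0,3*2+0) = (7,6)

7,6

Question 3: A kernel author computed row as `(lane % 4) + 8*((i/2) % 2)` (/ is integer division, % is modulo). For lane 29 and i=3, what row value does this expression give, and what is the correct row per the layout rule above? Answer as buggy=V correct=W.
`(lane % 4) + 8*((i/2) % 2)`[29,3]->9
lane 29->29/4=7, 29 mod 4=1
i=3  r:7+8->15  c:2·1+1->3
row: 9 vs 15

buggy=9 correct=15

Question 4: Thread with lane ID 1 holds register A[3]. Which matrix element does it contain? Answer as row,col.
lane 1⇒1/4=0, 1 mod 4=1
i=3  r:0+8⇒8  c:2·1+1⇒3

8,3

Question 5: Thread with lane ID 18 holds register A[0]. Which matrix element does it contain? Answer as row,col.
lane 18->18/4=4, 18 mod 4=2
i=0  r:4+0->4  c:2·2+0->4

4,4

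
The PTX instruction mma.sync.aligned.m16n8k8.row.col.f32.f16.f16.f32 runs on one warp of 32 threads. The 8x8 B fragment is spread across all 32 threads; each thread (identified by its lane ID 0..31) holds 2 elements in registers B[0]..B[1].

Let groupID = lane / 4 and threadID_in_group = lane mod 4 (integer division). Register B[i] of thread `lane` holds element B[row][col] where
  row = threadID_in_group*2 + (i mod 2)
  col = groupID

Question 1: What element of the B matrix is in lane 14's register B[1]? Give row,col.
5,3

lane 14⇒14/4=3, 14 mod 4=2
i=1  r:2·2+1⇒5  c:3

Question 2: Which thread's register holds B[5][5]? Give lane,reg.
c=5⇒gr=5  r=5⇒th=2,odd=1
L=5*4+2=22  i=1=1

22,1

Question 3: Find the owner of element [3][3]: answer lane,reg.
13,1

c=3⇒gr=3  r=3⇒th=1,odd=1
L=3*4+1=13  i=1=1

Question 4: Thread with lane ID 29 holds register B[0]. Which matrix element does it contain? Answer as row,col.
lane 29: g=7 (29/4), t=1 (29%4)
i=0: r=1*2+0=2, c=g=7

2,7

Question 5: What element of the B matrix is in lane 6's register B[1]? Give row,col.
lane 6: g=1 (6/4), t=2 (6%4)
i=1: r=2*2+1=5, c=g=1

5,1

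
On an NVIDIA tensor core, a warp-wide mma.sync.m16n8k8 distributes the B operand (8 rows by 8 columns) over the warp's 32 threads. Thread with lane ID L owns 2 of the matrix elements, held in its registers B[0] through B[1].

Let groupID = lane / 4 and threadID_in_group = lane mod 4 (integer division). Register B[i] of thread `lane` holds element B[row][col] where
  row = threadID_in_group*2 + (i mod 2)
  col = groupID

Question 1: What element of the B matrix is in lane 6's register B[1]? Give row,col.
5,1

6: gid=1,tid=2
[1] (2*2+1,1) = (5,1)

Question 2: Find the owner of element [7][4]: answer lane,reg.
c=4⇒gr=4  r=7⇒th=3,odd=1
L=4*4+3=19  i=1=1

19,1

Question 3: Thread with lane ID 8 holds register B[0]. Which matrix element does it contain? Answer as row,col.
0,2

L=8⇒gr=8>>2=2, th=8&3=0
[0]⇒row 0·2+0=0  col gr=2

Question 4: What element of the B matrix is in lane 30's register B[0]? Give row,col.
lane 30: gr=7 (30/4), th=2 (30%4)
i=0: r=2*2+0=4, c=gr=7

4,7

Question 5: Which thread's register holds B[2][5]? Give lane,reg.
21,0

c=5⇒gr=5  r=2⇒th=1,odd=0
L=5*4+1=21  i=0=0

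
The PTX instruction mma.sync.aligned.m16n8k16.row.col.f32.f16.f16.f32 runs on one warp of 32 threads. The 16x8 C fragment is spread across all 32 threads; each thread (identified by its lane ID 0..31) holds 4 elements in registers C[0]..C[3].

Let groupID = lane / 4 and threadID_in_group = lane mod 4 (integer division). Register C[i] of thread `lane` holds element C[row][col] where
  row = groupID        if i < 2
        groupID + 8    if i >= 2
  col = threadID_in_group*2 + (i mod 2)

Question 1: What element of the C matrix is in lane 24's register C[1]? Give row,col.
6,1

24: G=6,T=0
[1] (6+0,0*2+1) = (6,1)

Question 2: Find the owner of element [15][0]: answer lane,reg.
r=15->g=7,rb=1  c=0->t=0,b0=0
L=7*4+0=28  i=1*2+0=2

28,2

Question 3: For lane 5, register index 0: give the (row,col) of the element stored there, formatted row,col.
1,2

5: G=1,T=1
[0] (1+0,1*2+0) = (1,2)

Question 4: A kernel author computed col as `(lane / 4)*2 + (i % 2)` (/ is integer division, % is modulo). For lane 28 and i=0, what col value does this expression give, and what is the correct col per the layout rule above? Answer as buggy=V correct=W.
`(lane / 4)*2 + (i % 2)`[28,0]⇒14
lane 28⇒28/4=7, 28 mod 4=0
i=0  r:7+0⇒7  c:2·0+0⇒0
col: 14 vs 0

buggy=14 correct=0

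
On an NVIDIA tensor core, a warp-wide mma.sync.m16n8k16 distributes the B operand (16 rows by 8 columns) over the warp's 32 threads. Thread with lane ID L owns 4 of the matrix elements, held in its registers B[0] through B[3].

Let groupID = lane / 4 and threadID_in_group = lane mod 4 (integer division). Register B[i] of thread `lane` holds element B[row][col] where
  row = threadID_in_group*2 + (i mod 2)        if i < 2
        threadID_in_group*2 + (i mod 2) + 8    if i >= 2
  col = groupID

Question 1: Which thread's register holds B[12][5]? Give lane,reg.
c=5⇒gr=5  r=12⇒Rb=1,th=2,odd=0
L=5*4+2=22  i=1*2+0=2

22,2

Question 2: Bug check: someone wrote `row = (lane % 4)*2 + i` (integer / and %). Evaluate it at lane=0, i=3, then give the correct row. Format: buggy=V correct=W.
buggy=3 correct=9

`(lane % 4)*2 + i`[0,3]=>3
0: grp=0,tig=0
[3] (0*2+1+8,0) = (9,0)
row: 3 vs 9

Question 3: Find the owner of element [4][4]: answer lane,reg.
18,0

c: 4->gid=4  r: 4->r8=0,tid=2,i&1=0
L=4*4+2=18  i=0*2+0=0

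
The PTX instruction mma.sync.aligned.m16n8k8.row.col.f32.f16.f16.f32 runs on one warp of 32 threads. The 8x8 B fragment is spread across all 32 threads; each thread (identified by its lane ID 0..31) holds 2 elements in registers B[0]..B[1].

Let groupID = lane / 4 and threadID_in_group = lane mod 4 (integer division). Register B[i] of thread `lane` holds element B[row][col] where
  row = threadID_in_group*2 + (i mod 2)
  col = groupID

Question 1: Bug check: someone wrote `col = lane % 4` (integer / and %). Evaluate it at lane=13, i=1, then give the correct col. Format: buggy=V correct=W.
`lane % 4`[13,1]->1
L=13->g=13>>2=3, t=13&3=1
[1]->row 1·2+1=3  col g=3
col: 1 vs 3

buggy=1 correct=3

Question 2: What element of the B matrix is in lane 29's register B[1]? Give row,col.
3,7

lane 29⇒29/4=7, 29 mod 4=1
i=1  r:2·1+1⇒3  c:7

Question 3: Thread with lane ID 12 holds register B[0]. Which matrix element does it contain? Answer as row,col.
0,3

lane 12: gr=3 (12/4), th=0 (12%4)
i=0: r=0*2+0=0, c=gr=3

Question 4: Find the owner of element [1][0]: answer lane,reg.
c=0->g=0  r=1->t=0,b0=1
L=0*4+0=0  i=1=1

0,1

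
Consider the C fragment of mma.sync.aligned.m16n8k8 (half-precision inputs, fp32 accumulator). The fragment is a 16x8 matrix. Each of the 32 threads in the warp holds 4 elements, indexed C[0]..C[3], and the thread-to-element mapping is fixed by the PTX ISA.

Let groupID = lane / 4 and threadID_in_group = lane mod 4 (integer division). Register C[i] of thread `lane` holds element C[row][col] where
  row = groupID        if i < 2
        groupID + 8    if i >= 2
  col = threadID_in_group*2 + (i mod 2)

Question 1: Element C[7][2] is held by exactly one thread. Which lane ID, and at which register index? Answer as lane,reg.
29,0

r: 7->gid=7,r8=0  c: 2->tid=1,i&1=0
L=7*4+1=29  i=0*2+0=0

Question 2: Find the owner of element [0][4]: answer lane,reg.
r:0=>grp=0,rB=0  c:4=>tig=2,lo=0
L=0*4+2=2  i=0*2+0=0

2,0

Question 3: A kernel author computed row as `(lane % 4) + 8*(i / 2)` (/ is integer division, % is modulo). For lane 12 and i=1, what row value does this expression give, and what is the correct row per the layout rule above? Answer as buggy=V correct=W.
`(lane % 4) + 8*(i / 2)`[12,1]=>0
12: grp=3,tig=0
[1] (3+0,0*2+1) = (3,1)
row: 0 vs 3

buggy=0 correct=3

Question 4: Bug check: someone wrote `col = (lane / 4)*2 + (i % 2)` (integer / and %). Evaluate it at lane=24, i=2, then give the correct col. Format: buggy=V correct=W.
`(lane / 4)*2 + (i % 2)`[24,2]⇒12
lane 24⇒24/4=6, 24 mod 4=0
i=2  r:6+8⇒14  c:2·0+0⇒0
col: 12 vs 0

buggy=12 correct=0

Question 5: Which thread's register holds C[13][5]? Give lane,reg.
22,3

r=13→G=5,rhi=1  c=5→T=2,p=1
L=5*4+2=22  i=1*2+1=3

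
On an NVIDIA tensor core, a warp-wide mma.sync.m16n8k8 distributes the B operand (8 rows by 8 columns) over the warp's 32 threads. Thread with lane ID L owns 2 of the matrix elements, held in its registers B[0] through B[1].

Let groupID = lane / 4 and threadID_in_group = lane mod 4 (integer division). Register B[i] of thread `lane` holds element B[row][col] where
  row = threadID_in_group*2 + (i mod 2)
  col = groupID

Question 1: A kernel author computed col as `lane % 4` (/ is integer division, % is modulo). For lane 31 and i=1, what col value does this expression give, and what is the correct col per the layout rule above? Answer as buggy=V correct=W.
buggy=3 correct=7

`lane % 4`[31,1]→3
31: G=7,T=3
[1] (3*2+1,7) = (7,7)
col: 3 vs 7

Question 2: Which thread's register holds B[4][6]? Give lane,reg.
26,0

c=6→G=6  r=4→T=2,p=0
L=6*4+2=26  i=0=0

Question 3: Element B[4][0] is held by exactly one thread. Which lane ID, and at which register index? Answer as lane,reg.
c: 0->gid=0  r: 4->tid=2,i&1=0
L=0*4+2=2  i=0=0

2,0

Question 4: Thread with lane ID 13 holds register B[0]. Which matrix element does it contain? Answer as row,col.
13: gid=3,tid=1
[0] (1*2+0,3) = (2,3)

2,3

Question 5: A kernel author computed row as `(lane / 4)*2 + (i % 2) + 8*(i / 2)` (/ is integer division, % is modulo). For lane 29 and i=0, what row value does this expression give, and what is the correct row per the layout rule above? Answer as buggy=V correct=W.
`(lane / 4)*2 + (i % 2) + 8*(i / 2)`[29,0]→14
L=29→G=29>>2=7, T=29&3=1
[0]→row 1·2+0=2  col G=7
row: 14 vs 2

buggy=14 correct=2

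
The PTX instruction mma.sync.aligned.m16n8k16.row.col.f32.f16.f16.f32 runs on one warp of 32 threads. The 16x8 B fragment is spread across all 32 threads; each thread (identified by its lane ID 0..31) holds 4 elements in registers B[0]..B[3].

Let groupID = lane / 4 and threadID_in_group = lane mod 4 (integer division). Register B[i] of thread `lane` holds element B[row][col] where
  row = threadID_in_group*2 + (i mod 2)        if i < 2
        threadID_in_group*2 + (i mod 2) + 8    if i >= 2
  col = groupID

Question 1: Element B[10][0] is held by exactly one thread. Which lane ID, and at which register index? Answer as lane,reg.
c:0=>grp=0  r:10=>rB=1,tig=1,lo=0
L=0*4+1=1  i=1*2+0=2

1,2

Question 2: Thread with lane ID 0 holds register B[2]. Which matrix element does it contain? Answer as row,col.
lane 0: grp=0 (0/4), tig=0 (0%4)
i=2: r=0*2+0+8=8, c=grp=0

8,0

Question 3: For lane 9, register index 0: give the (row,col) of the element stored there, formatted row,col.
2,2

lane 9=>9/4=2, 9 mod 4=1
i=0  r:2·1+0+0=>2  c:2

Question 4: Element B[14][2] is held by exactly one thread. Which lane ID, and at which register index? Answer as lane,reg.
c:2=>grp=2  r:14=>rB=1,tig=3,lo=0
L=2*4+3=11  i=1*2+0=2

11,2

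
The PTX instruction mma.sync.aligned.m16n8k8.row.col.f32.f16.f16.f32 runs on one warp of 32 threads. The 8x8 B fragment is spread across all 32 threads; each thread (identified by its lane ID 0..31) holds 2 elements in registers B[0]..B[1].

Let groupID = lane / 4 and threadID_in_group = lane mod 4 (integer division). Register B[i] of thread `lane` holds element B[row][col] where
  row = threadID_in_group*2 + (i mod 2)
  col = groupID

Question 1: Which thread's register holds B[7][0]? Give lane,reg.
c=0->g=0  r=7->t=3,b0=1
L=0*4+3=3  i=1=1

3,1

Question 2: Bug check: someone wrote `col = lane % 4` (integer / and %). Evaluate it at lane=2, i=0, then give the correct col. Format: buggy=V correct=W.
`lane % 4`[2,0]→2
2: G=0,T=2
[0] (2*2+0,0) = (4,0)
col: 2 vs 0

buggy=2 correct=0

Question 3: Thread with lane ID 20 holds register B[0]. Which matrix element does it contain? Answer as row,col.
0,5

20: G=5,T=0
[0] (0*2+0,5) = (0,5)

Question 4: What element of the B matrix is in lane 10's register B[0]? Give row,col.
L=10->gid=10>>2=2, tid=10&3=2
[0]->row 2·2+0=4  col gid=2

4,2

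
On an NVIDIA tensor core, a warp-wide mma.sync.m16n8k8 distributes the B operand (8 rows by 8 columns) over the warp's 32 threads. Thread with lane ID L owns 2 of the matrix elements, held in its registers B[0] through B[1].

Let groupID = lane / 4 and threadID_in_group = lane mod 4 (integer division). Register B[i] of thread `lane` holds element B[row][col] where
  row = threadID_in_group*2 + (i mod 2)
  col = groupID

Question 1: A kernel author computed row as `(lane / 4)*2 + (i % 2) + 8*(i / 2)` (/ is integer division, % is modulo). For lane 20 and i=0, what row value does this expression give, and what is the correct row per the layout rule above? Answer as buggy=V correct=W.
`(lane / 4)*2 + (i % 2) + 8*(i / 2)`[20,0]->10
L=20->g=20>>2=5, t=20&3=0
[0]->row 0·2+0=0  col g=5
row: 10 vs 0

buggy=10 correct=0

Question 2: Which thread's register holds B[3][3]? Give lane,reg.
c=3->g=3  r=3->t=1,b0=1
L=3*4+1=13  i=1=1

13,1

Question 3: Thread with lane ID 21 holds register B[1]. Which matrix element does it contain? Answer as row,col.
lane 21->21/4=5, 21 mod 4=1
i=1  r:2·1+1->3  c:5

3,5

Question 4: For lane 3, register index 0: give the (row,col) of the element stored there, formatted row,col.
L=3->g=3>>2=0, t=3&3=3
[0]->row 3·2+0=6  col g=0

6,0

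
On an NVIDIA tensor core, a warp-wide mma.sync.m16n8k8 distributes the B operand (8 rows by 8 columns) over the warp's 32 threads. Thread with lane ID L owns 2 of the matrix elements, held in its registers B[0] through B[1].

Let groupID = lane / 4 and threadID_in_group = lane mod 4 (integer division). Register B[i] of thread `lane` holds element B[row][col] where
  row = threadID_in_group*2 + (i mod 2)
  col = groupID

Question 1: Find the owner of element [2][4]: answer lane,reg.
c=4→G=4  r=2→T=1,p=0
L=4*4+1=17  i=0=0

17,0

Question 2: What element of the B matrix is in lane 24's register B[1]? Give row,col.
1,6

L=24->g=24>>2=6, t=24&3=0
[1]->row 0·2+1=1  col g=6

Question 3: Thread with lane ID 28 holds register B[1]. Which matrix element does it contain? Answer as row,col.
1,7

L=28⇒gr=28>>2=7, th=28&3=0
[1]⇒row 0·2+1=1  col gr=7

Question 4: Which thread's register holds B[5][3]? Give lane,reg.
c=3⇒gr=3  r=5⇒th=2,odd=1
L=3*4+2=14  i=1=1

14,1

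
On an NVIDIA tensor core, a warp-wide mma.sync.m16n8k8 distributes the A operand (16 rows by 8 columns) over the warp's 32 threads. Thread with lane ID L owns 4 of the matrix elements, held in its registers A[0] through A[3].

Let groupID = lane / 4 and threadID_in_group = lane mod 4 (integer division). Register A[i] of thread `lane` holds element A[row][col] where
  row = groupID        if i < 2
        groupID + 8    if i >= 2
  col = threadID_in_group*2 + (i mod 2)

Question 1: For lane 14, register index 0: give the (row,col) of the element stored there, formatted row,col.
3,4

14: grp=3,tig=2
[0] (3+0,2*2+0) = (3,4)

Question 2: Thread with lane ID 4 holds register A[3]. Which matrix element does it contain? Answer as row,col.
9,1

L=4->gid=4>>2=1, tid=4&3=0
[3]->row 1+8=9  col 0·2+1=1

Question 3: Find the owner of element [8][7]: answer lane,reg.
r=8->g=0,rb=1  c=7->t=3,b0=1
L=0*4+3=3  i=1*2+1=3

3,3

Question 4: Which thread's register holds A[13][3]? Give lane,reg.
r=13→G=5,rhi=1  c=3→T=1,p=1
L=5*4+1=21  i=1*2+1=3

21,3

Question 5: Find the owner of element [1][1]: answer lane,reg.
r:1=>grp=1,rB=0  c:1=>tig=0,lo=1
L=1*4+0=4  i=0*2+1=1

4,1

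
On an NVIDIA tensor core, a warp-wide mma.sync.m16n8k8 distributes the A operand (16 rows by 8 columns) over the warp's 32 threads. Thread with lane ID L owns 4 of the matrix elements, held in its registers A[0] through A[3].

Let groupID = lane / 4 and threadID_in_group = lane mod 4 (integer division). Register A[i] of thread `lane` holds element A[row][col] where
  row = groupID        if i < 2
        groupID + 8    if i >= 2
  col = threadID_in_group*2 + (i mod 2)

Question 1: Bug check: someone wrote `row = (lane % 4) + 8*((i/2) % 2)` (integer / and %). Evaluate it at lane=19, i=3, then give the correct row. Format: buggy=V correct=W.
`(lane % 4) + 8*((i/2) % 2)`[19,3]→11
lane 19: G=4 (19/4), T=3 (19%4)
i=3: r=4+8=12, c=3*2+1=7
row: 11 vs 12

buggy=11 correct=12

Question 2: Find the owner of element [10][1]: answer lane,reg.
8,3

r=10→G=2,rhi=1  c=1→T=0,p=1
L=2*4+0=8  i=1*2+1=3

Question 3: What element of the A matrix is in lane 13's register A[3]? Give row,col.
13: G=3,T=1
[3] (3+8,1*2+1) = (11,3)

11,3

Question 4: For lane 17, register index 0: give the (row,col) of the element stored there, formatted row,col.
4,2

L=17->gid=17>>2=4, tid=17&3=1
[0]->row 4+0=4  col 1·2+0=2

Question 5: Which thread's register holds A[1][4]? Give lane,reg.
r: 1->gid=1,r8=0  c: 4->tid=2,i&1=0
L=1*4+2=6  i=0*2+0=0

6,0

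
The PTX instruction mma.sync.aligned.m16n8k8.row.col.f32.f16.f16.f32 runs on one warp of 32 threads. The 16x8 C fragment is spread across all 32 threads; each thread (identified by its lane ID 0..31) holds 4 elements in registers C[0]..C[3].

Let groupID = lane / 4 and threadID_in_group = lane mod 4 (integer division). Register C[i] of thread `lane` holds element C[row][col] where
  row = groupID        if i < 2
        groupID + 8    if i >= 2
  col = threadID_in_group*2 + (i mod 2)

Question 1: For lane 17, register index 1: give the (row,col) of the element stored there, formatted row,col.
4,3

lane 17: G=4 (17/4), T=1 (17%4)
i=1: r=4+0=4, c=1*2+1=3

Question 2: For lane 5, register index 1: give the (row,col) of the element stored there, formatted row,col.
1,3

5: grp=1,tig=1
[1] (1+0,1*2+1) = (1,3)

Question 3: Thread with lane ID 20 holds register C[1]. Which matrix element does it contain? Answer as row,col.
5,1

lane 20->20/4=5, 20 mod 4=0
i=1  r:5+0->5  c:2·0+1->1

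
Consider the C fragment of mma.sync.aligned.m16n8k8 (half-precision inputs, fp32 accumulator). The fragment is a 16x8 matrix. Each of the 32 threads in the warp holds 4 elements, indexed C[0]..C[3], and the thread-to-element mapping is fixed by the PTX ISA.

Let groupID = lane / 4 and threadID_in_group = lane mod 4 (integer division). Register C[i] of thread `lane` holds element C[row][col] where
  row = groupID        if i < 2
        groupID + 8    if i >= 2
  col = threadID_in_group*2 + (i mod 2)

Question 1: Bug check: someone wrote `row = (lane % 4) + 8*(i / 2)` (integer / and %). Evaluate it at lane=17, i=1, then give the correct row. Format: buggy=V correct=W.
`(lane % 4) + 8*(i / 2)`[17,1]→1
L=17→G=17>>2=4, T=17&3=1
[1]→row 4+0=4  col 1·2+1=3
row: 1 vs 4

buggy=1 correct=4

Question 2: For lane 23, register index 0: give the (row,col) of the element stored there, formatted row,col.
lane 23: grp=5 (23/4), tig=3 (23%4)
i=0: r=5+0=5, c=3*2+0=6

5,6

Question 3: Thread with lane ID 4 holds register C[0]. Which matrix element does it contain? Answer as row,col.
1,0

L=4→G=4>>2=1, T=4&3=0
[0]→row 1+0=1  col 0·2+0=0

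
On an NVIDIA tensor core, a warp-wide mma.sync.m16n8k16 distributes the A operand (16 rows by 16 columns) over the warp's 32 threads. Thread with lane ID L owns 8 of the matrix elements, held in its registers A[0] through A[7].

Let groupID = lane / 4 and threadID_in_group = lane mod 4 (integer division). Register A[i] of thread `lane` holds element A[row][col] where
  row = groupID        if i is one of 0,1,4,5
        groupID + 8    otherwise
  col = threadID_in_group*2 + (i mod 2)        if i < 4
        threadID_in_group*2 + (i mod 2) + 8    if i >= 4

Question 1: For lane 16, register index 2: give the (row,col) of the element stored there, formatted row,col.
lane 16=>16/4=4, 16 mod 4=0
i=2  r:4+8=>12  c:2·0+0+0=>0

12,0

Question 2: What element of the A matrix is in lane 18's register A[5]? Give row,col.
4,13

lane 18: grp=4 (18/4), tig=2 (18%4)
i=5: r=4+0=4, c=2*2+1+8=13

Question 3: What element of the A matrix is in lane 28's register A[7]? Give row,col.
28: g=7,t=0
[7] (7+8,0*2+1+8) = (15,9)

15,9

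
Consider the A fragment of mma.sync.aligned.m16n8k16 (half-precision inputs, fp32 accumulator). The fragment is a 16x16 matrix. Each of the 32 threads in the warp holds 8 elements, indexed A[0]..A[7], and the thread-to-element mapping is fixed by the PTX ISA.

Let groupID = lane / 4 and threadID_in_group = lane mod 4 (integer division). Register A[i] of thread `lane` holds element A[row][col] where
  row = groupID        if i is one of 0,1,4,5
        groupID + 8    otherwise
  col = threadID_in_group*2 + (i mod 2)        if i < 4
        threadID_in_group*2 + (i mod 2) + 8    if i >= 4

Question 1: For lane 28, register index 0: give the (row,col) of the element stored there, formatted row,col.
28: gid=7,tid=0
[0] (7+0,0*2+0+0) = (7,0)

7,0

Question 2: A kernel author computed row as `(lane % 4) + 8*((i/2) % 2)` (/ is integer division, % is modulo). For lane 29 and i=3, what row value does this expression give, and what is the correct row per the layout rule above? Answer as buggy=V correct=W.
buggy=9 correct=15

`(lane % 4) + 8*((i/2) % 2)`[29,3]=>9
29: grp=7,tig=1
[3] (7+8,1*2+1+0) = (15,3)
row: 9 vs 15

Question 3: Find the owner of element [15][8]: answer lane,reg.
r: 15->gid=7,r8=1  c: 8->c8=1,tid=0,i&1=0
L=7*4+0=28  i=1*4+1*2+0=6

28,6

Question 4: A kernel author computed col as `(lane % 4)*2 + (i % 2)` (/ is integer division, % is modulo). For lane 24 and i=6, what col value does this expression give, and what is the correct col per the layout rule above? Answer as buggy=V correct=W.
buggy=0 correct=8

`(lane % 4)*2 + (i % 2)`[24,6]⇒0
lane 24⇒24/4=6, 24 mod 4=0
i=6  r:6+8⇒14  c:2·0+0+8⇒8
col: 0 vs 8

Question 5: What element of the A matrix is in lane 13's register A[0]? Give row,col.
13: G=3,T=1
[0] (3+0,1*2+0+0) = (3,2)

3,2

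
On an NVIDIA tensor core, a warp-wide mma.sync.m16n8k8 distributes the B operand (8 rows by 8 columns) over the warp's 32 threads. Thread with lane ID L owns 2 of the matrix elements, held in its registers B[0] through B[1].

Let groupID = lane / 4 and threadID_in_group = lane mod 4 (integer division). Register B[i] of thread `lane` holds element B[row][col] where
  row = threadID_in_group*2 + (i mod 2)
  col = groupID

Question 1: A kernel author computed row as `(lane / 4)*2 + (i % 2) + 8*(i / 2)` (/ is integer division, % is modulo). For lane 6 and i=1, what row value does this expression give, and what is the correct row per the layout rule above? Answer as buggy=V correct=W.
buggy=3 correct=5

`(lane / 4)*2 + (i % 2) + 8*(i / 2)`[6,1]->3
6: gid=1,tid=2
[1] (2*2+1,1) = (5,1)
row: 3 vs 5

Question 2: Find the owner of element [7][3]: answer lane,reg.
15,1

c=3→G=3  r=7→T=3,p=1
L=3*4+3=15  i=1=1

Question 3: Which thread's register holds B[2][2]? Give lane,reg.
c=2->g=2  r=2->t=1,b0=0
L=2*4+1=9  i=0=0

9,0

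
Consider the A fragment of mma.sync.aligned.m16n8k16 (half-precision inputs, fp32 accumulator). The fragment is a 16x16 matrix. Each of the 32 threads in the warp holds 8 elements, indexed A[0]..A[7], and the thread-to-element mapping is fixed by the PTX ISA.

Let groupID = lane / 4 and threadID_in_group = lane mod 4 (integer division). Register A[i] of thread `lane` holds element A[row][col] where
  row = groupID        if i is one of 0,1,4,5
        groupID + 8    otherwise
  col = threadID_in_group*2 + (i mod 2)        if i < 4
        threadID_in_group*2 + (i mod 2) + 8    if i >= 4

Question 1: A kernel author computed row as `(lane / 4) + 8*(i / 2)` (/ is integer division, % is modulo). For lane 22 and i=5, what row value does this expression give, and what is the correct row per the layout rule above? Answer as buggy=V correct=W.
buggy=21 correct=5

`(lane / 4) + 8*(i / 2)`[22,5]->21
L=22->g=22>>2=5, t=22&3=2
[5]->row 5+0=5  col 2·2+1+8=13
row: 21 vs 5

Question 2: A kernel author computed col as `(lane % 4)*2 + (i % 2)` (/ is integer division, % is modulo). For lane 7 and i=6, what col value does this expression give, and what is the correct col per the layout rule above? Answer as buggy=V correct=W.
buggy=6 correct=14

`(lane % 4)*2 + (i % 2)`[7,6]->6
lane 7: g=1 (7/4), t=3 (7%4)
i=6: r=1+8=9, c=3*2+0+8=14
col: 6 vs 14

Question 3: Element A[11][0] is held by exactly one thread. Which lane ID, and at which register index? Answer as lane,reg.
12,2

r=11->g=3,rb=1  c=0->cb=0,t=0,b0=0
L=3*4+0=12  i=0*4+1*2+0=2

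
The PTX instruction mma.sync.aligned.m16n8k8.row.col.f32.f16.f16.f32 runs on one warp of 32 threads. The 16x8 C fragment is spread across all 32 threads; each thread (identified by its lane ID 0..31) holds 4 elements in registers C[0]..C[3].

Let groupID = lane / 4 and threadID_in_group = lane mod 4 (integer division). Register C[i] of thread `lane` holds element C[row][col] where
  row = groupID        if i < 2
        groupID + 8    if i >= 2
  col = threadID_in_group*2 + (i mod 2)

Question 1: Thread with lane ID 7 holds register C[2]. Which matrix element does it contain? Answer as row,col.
9,6

lane 7→7/4=1, 7 mod 4=3
i=2  r:1+8→9  c:2·3+0→6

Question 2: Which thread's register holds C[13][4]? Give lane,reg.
r=13→G=5,rhi=1  c=4→T=2,p=0
L=5*4+2=22  i=1*2+0=2

22,2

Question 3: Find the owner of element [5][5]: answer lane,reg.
r=5→G=5,rhi=0  c=5→T=2,p=1
L=5*4+2=22  i=0*2+1=1

22,1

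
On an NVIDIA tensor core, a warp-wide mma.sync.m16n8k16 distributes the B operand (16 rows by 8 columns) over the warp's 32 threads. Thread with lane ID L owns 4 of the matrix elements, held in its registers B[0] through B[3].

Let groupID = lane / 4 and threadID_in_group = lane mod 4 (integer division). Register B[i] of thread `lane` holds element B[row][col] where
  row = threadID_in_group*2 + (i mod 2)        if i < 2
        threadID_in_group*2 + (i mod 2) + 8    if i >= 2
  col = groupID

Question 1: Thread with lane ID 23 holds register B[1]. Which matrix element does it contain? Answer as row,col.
7,5

23: gr=5,th=3
[1] (3*2+1+0,5) = (7,5)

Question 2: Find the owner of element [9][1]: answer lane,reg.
4,3

c: 1->gid=1  r: 9->r8=1,tid=0,i&1=1
L=1*4+0=4  i=1*2+1=3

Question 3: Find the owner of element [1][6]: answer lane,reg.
c: 6->gid=6  r: 1->r8=0,tid=0,i&1=1
L=6*4+0=24  i=0*2+1=1

24,1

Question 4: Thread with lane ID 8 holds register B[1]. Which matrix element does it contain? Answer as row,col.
1,2

8: grp=2,tig=0
[1] (0*2+1+0,2) = (1,2)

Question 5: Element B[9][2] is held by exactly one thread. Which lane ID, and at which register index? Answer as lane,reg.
c=2->g=2  r=9->rb=1,t=0,b0=1
L=2*4+0=8  i=1*2+1=3

8,3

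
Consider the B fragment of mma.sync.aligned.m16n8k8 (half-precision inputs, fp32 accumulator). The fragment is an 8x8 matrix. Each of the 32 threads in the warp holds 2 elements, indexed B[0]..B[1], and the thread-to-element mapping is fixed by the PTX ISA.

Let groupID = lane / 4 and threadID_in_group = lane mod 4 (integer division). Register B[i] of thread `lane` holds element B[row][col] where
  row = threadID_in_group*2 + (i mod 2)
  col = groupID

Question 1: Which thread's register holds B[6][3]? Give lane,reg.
c:3=>grp=3  r:6=>tig=3,lo=0
L=3*4+3=15  i=0=0

15,0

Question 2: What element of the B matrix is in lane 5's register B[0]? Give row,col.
L=5⇒gr=5>>2=1, th=5&3=1
[0]⇒row 1·2+0=2  col gr=1

2,1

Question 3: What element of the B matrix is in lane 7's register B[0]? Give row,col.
6,1

lane 7: grp=1 (7/4), tig=3 (7%4)
i=0: r=3*2+0=6, c=grp=1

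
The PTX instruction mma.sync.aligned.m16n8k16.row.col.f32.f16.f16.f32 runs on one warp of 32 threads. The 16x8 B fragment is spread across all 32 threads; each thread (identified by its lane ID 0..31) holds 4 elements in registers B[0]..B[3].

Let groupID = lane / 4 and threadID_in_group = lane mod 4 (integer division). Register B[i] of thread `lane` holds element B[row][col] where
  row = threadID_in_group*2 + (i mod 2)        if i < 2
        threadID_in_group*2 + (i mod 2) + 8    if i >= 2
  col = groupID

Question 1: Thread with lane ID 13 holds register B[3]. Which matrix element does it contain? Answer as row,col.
11,3

lane 13: gr=3 (13/4), th=1 (13%4)
i=3: r=1*2+1+8=11, c=gr=3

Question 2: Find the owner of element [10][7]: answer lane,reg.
29,2

c=7->g=7  r=10->rb=1,t=1,b0=0
L=7*4+1=29  i=1*2+0=2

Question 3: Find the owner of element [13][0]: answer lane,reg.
2,3

c=0->g=0  r=13->rb=1,t=2,b0=1
L=0*4+2=2  i=1*2+1=3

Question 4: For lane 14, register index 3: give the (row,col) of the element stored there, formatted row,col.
13,3

lane 14: G=3 (14/4), T=2 (14%4)
i=3: r=2*2+1+8=13, c=G=3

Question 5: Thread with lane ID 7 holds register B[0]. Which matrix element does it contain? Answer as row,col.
lane 7->7/4=1, 7 mod 4=3
i=0  r:2·3+0+0->6  c:1

6,1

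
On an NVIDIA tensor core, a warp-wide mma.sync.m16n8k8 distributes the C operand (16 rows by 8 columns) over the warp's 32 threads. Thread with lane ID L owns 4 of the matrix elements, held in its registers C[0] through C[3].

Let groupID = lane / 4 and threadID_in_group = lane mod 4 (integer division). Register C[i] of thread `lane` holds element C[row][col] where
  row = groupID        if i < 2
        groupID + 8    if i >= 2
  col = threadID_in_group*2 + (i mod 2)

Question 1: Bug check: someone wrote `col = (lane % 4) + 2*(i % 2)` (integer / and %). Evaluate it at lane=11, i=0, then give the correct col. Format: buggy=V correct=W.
buggy=3 correct=6

`(lane % 4) + 2*(i % 2)`[11,0]->3
L=11->gid=11>>2=2, tid=11&3=3
[0]->row 2+0=2  col 3·2+0=6
col: 3 vs 6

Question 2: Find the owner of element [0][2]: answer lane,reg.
1,0

r: 0->gid=0,r8=0  c: 2->tid=1,i&1=0
L=0*4+1=1  i=0*2+0=0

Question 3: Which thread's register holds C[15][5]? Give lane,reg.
30,3

r:15=>grp=7,rB=1  c:5=>tig=2,lo=1
L=7*4+2=30  i=1*2+1=3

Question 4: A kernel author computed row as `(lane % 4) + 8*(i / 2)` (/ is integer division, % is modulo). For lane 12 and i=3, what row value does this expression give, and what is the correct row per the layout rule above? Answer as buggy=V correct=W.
buggy=8 correct=11

`(lane % 4) + 8*(i / 2)`[12,3]->8
12: gid=3,tid=0
[3] (3+8,0*2+1) = (11,1)
row: 8 vs 11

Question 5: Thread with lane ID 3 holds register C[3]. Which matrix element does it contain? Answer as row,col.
3: grp=0,tig=3
[3] (0+8,3*2+1) = (8,7)

8,7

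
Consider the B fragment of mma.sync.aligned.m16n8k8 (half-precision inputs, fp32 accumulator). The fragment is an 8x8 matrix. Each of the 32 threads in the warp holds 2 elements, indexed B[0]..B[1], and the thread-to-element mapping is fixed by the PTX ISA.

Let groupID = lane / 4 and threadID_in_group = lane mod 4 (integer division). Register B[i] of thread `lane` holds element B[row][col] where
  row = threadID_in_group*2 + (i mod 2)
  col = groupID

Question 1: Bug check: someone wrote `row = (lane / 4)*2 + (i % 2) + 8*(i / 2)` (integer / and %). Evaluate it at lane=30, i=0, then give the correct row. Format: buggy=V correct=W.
`(lane / 4)*2 + (i % 2) + 8*(i / 2)`[30,0]⇒14
lane 30⇒30/4=7, 30 mod 4=2
i=0  r:2·2+0⇒4  c:7
row: 14 vs 4

buggy=14 correct=4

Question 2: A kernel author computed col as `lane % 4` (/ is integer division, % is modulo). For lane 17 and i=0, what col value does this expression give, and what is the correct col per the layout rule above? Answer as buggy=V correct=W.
`lane % 4`[17,0]->1
L=17->gid=17>>2=4, tid=17&3=1
[0]->row 1·2+0=2  col gid=4
col: 1 vs 4

buggy=1 correct=4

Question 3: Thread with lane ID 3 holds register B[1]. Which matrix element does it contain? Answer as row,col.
7,0

lane 3=>3/4=0, 3 mod 4=3
i=1  r:2·3+1=>7  c:0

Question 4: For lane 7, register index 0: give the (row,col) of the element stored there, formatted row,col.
6,1

L=7→G=7>>2=1, T=7&3=3
[0]→row 3·2+0=6  col G=1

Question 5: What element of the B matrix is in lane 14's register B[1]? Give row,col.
14: gid=3,tid=2
[1] (2*2+1,3) = (5,3)

5,3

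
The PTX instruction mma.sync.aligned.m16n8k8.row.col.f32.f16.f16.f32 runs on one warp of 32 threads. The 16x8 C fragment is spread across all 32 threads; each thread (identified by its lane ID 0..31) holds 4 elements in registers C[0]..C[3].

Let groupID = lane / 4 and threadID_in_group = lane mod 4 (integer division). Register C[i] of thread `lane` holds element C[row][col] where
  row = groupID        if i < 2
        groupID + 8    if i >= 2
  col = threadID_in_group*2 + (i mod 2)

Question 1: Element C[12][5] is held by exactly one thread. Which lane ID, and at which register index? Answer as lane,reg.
r=12→G=4,rhi=1  c=5→T=2,p=1
L=4*4+2=18  i=1*2+1=3

18,3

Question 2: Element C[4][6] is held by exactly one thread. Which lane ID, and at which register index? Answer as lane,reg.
r: 4->gid=4,r8=0  c: 6->tid=3,i&1=0
L=4*4+3=19  i=0*2+0=0

19,0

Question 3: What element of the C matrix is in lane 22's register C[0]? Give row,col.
5,4

lane 22=>22/4=5, 22 mod 4=2
i=0  r:5+0=>5  c:2·2+0=>4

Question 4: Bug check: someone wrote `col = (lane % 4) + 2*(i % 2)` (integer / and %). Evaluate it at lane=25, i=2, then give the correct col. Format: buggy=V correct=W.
`(lane % 4) + 2*(i % 2)`[25,2]->1
L=25->g=25>>2=6, t=25&3=1
[2]->row 6+8=14  col 1·2+0=2
col: 1 vs 2

buggy=1 correct=2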